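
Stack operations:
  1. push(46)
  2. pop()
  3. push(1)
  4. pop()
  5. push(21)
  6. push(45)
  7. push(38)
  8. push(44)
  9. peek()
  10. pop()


push(46) -> [46]
pop()->46, []
push(1) -> [1]
pop()->1, []
push(21) -> [21]
push(45) -> [21, 45]
push(38) -> [21, 45, 38]
push(44) -> [21, 45, 38, 44]
peek()->44
pop()->44, [21, 45, 38]

Final stack: [21, 45, 38]


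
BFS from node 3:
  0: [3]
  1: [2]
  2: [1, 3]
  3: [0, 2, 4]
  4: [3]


Visit 3, enqueue [0, 2, 4]
Visit 0, enqueue []
Visit 2, enqueue [1]
Visit 4, enqueue []
Visit 1, enqueue []

BFS order: [3, 0, 2, 4, 1]


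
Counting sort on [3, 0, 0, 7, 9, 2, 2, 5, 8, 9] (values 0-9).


Input: [3, 0, 0, 7, 9, 2, 2, 5, 8, 9]
Counts: [2, 0, 2, 1, 0, 1, 0, 1, 1, 2]

Sorted: [0, 0, 2, 2, 3, 5, 7, 8, 9, 9]


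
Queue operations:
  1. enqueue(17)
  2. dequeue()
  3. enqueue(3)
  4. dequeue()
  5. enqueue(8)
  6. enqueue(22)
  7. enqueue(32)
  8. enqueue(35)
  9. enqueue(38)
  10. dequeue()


enqueue(17) -> [17]
dequeue()->17, []
enqueue(3) -> [3]
dequeue()->3, []
enqueue(8) -> [8]
enqueue(22) -> [8, 22]
enqueue(32) -> [8, 22, 32]
enqueue(35) -> [8, 22, 32, 35]
enqueue(38) -> [8, 22, 32, 35, 38]
dequeue()->8, [22, 32, 35, 38]

Final queue: [22, 32, 35, 38]


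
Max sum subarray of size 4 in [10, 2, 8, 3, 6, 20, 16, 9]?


[0:4]: 23
[1:5]: 19
[2:6]: 37
[3:7]: 45
[4:8]: 51

Max: 51 at [4:8]


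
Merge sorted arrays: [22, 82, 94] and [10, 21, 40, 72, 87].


Take 10 from B
Take 21 from B
Take 22 from A
Take 40 from B
Take 72 from B
Take 82 from A
Take 87 from B

Merged: [10, 21, 22, 40, 72, 82, 87, 94]


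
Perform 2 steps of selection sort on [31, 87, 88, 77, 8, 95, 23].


Initial: [31, 87, 88, 77, 8, 95, 23]
Step 1: min=8 at 4
  Swap: [8, 87, 88, 77, 31, 95, 23]
Step 2: min=23 at 6
  Swap: [8, 23, 88, 77, 31, 95, 87]

After 2 steps: [8, 23, 88, 77, 31, 95, 87]


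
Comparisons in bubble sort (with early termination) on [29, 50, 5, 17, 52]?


Algorithm: bubble sort (with early termination)
Input: [29, 50, 5, 17, 52]
Sorted: [5, 17, 29, 50, 52]

9


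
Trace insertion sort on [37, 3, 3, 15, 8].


Initial: [37, 3, 3, 15, 8]
Insert 3: [3, 37, 3, 15, 8]
Insert 3: [3, 3, 37, 15, 8]
Insert 15: [3, 3, 15, 37, 8]
Insert 8: [3, 3, 8, 15, 37]

Sorted: [3, 3, 8, 15, 37]


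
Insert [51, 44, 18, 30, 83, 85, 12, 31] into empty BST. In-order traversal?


Insert 51: root
Insert 44: L from 51
Insert 18: L from 51 -> L from 44
Insert 30: L from 51 -> L from 44 -> R from 18
Insert 83: R from 51
Insert 85: R from 51 -> R from 83
Insert 12: L from 51 -> L from 44 -> L from 18
Insert 31: L from 51 -> L from 44 -> R from 18 -> R from 30

In-order: [12, 18, 30, 31, 44, 51, 83, 85]


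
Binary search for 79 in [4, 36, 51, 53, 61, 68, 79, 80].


Step 1: lo=0, hi=7, mid=3, val=53
Step 2: lo=4, hi=7, mid=5, val=68
Step 3: lo=6, hi=7, mid=6, val=79

Found at index 6


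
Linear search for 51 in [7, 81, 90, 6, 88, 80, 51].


i=0: 7!=51
i=1: 81!=51
i=2: 90!=51
i=3: 6!=51
i=4: 88!=51
i=5: 80!=51
i=6: 51==51 found!

Found at 6, 7 comps


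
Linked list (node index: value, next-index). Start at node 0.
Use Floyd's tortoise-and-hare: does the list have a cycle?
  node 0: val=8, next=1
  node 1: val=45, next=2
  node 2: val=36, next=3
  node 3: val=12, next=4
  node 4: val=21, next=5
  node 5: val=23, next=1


Floyd's tortoise (slow, +1) and hare (fast, +2):
  init: slow=0, fast=0
  step 1: slow=1, fast=2
  step 2: slow=2, fast=4
  step 3: slow=3, fast=1
  step 4: slow=4, fast=3
  step 5: slow=5, fast=5
  slow == fast at node 5: cycle detected

Cycle: yes


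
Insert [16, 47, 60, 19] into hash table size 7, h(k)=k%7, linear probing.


Insert 16: h=2 -> slot 2
Insert 47: h=5 -> slot 5
Insert 60: h=4 -> slot 4
Insert 19: h=5, 1 probes -> slot 6

Table: [None, None, 16, None, 60, 47, 19]


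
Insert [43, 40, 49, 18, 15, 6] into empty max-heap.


Insert 43: [43]
Insert 40: [43, 40]
Insert 49: [49, 40, 43]
Insert 18: [49, 40, 43, 18]
Insert 15: [49, 40, 43, 18, 15]
Insert 6: [49, 40, 43, 18, 15, 6]

Final heap: [49, 40, 43, 18, 15, 6]


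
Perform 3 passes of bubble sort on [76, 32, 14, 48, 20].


Initial: [76, 32, 14, 48, 20]
Pass 1: [32, 14, 48, 20, 76] (4 swaps)
Pass 2: [14, 32, 20, 48, 76] (2 swaps)
Pass 3: [14, 20, 32, 48, 76] (1 swaps)

After 3 passes: [14, 20, 32, 48, 76]


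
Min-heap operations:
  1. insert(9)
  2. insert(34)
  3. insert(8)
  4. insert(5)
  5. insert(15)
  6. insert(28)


insert(9) -> [9]
insert(34) -> [9, 34]
insert(8) -> [8, 34, 9]
insert(5) -> [5, 8, 9, 34]
insert(15) -> [5, 8, 9, 34, 15]
insert(28) -> [5, 8, 9, 34, 15, 28]

Final heap: [5, 8, 9, 34, 15, 28]


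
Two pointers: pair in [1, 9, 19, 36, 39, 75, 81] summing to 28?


lo=0(1)+hi=6(81)=82
lo=0(1)+hi=5(75)=76
lo=0(1)+hi=4(39)=40
lo=0(1)+hi=3(36)=37
lo=0(1)+hi=2(19)=20
lo=1(9)+hi=2(19)=28

Yes: 9+19=28


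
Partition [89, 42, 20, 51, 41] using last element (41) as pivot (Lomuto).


Pivot: 41
  20 <= 41: swap -> [20, 42, 89, 51, 41]
Place pivot at 1: [20, 41, 89, 51, 42]

Partitioned: [20, 41, 89, 51, 42]


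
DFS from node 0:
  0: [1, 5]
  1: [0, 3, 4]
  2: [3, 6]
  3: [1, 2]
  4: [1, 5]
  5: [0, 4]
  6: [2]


Visit 0, push [5, 1]
Visit 1, push [4, 3]
Visit 3, push [2]
Visit 2, push [6]
Visit 6, push []
Visit 4, push [5]
Visit 5, push []

DFS order: [0, 1, 3, 2, 6, 4, 5]


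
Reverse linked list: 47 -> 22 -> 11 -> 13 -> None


Step 1: curr=47, set curr.next=prev(None) | reversed so far: 47
Step 2: curr=22, set curr.next=prev(47) | reversed so far: 22 -> 47
Step 3: curr=11, set curr.next=prev(22) | reversed so far: 11 -> 22 -> 47
Step 4: curr=13, set curr.next=prev(11) | reversed so far: 13 -> 11 -> 22 -> 47

13 -> 11 -> 22 -> 47 -> None


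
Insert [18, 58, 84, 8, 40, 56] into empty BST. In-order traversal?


Insert 18: root
Insert 58: R from 18
Insert 84: R from 18 -> R from 58
Insert 8: L from 18
Insert 40: R from 18 -> L from 58
Insert 56: R from 18 -> L from 58 -> R from 40

In-order: [8, 18, 40, 56, 58, 84]


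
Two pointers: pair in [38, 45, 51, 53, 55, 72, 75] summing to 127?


lo=0(38)+hi=6(75)=113
lo=1(45)+hi=6(75)=120
lo=2(51)+hi=6(75)=126
lo=3(53)+hi=6(75)=128
lo=3(53)+hi=5(72)=125
lo=4(55)+hi=5(72)=127

Yes: 55+72=127


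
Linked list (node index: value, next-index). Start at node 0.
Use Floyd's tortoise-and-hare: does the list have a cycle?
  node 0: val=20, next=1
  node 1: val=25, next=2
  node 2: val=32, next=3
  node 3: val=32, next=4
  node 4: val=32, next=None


Floyd's tortoise (slow, +1) and hare (fast, +2):
  init: slow=0, fast=0
  step 1: slow=1, fast=2
  step 2: slow=2, fast=4
  step 3: fast -> None, no cycle

Cycle: no


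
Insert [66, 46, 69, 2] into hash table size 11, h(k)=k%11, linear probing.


Insert 66: h=0 -> slot 0
Insert 46: h=2 -> slot 2
Insert 69: h=3 -> slot 3
Insert 2: h=2, 2 probes -> slot 4

Table: [66, None, 46, 69, 2, None, None, None, None, None, None]


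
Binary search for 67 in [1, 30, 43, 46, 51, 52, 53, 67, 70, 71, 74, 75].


Step 1: lo=0, hi=11, mid=5, val=52
Step 2: lo=6, hi=11, mid=8, val=70
Step 3: lo=6, hi=7, mid=6, val=53
Step 4: lo=7, hi=7, mid=7, val=67

Found at index 7


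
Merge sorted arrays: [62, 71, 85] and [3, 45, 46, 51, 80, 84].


Take 3 from B
Take 45 from B
Take 46 from B
Take 51 from B
Take 62 from A
Take 71 from A
Take 80 from B
Take 84 from B

Merged: [3, 45, 46, 51, 62, 71, 80, 84, 85]


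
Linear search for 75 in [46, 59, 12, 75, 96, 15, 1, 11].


i=0: 46!=75
i=1: 59!=75
i=2: 12!=75
i=3: 75==75 found!

Found at 3, 4 comps


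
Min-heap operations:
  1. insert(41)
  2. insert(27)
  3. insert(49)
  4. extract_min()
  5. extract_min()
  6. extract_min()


insert(41) -> [41]
insert(27) -> [27, 41]
insert(49) -> [27, 41, 49]
extract_min()->27, [41, 49]
extract_min()->41, [49]
extract_min()->49, []

Final heap: []


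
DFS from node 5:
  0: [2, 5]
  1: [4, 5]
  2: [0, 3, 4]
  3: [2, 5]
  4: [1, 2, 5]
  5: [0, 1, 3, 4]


Visit 5, push [4, 3, 1, 0]
Visit 0, push [2]
Visit 2, push [4, 3]
Visit 3, push []
Visit 4, push [1]
Visit 1, push []

DFS order: [5, 0, 2, 3, 4, 1]


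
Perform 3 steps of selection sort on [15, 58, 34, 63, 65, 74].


Initial: [15, 58, 34, 63, 65, 74]
Step 1: min=15 at 0
  Swap: [15, 58, 34, 63, 65, 74]
Step 2: min=34 at 2
  Swap: [15, 34, 58, 63, 65, 74]
Step 3: min=58 at 2
  Swap: [15, 34, 58, 63, 65, 74]

After 3 steps: [15, 34, 58, 63, 65, 74]


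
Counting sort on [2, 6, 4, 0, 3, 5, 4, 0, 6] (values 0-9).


Input: [2, 6, 4, 0, 3, 5, 4, 0, 6]
Counts: [2, 0, 1, 1, 2, 1, 2, 0, 0, 0]

Sorted: [0, 0, 2, 3, 4, 4, 5, 6, 6]


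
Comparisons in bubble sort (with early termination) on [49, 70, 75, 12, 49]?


Algorithm: bubble sort (with early termination)
Input: [49, 70, 75, 12, 49]
Sorted: [12, 49, 49, 70, 75]

10


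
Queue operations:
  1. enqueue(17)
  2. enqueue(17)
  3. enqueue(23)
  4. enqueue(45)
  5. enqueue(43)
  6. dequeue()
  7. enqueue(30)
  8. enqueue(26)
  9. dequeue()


enqueue(17) -> [17]
enqueue(17) -> [17, 17]
enqueue(23) -> [17, 17, 23]
enqueue(45) -> [17, 17, 23, 45]
enqueue(43) -> [17, 17, 23, 45, 43]
dequeue()->17, [17, 23, 45, 43]
enqueue(30) -> [17, 23, 45, 43, 30]
enqueue(26) -> [17, 23, 45, 43, 30, 26]
dequeue()->17, [23, 45, 43, 30, 26]

Final queue: [23, 45, 43, 30, 26]


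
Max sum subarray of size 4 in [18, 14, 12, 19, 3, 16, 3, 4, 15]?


[0:4]: 63
[1:5]: 48
[2:6]: 50
[3:7]: 41
[4:8]: 26
[5:9]: 38

Max: 63 at [0:4]


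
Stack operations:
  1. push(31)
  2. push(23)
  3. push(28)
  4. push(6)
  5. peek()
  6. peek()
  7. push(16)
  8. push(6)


push(31) -> [31]
push(23) -> [31, 23]
push(28) -> [31, 23, 28]
push(6) -> [31, 23, 28, 6]
peek()->6
peek()->6
push(16) -> [31, 23, 28, 6, 16]
push(6) -> [31, 23, 28, 6, 16, 6]

Final stack: [31, 23, 28, 6, 16, 6]


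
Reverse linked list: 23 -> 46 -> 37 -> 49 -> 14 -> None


Step 1: curr=23, set curr.next=prev(None) | reversed so far: 23
Step 2: curr=46, set curr.next=prev(23) | reversed so far: 46 -> 23
Step 3: curr=37, set curr.next=prev(46) | reversed so far: 37 -> 46 -> 23
Step 4: curr=49, set curr.next=prev(37) | reversed so far: 49 -> 37 -> 46 -> 23
Step 5: curr=14, set curr.next=prev(49) | reversed so far: 14 -> 49 -> 37 -> 46 -> 23

14 -> 49 -> 37 -> 46 -> 23 -> None


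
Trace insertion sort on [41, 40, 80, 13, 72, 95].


Initial: [41, 40, 80, 13, 72, 95]
Insert 40: [40, 41, 80, 13, 72, 95]
Insert 80: [40, 41, 80, 13, 72, 95]
Insert 13: [13, 40, 41, 80, 72, 95]
Insert 72: [13, 40, 41, 72, 80, 95]
Insert 95: [13, 40, 41, 72, 80, 95]

Sorted: [13, 40, 41, 72, 80, 95]


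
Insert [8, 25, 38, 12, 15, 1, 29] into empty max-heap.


Insert 8: [8]
Insert 25: [25, 8]
Insert 38: [38, 8, 25]
Insert 12: [38, 12, 25, 8]
Insert 15: [38, 15, 25, 8, 12]
Insert 1: [38, 15, 25, 8, 12, 1]
Insert 29: [38, 15, 29, 8, 12, 1, 25]

Final heap: [38, 15, 29, 8, 12, 1, 25]


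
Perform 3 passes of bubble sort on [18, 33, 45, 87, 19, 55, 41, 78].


Initial: [18, 33, 45, 87, 19, 55, 41, 78]
Pass 1: [18, 33, 45, 19, 55, 41, 78, 87] (4 swaps)
Pass 2: [18, 33, 19, 45, 41, 55, 78, 87] (2 swaps)
Pass 3: [18, 19, 33, 41, 45, 55, 78, 87] (2 swaps)

After 3 passes: [18, 19, 33, 41, 45, 55, 78, 87]


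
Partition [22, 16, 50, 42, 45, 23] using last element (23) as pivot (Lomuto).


Pivot: 23
  22 <= 23: advance i (no swap)
  16 <= 23: advance i (no swap)
Place pivot at 2: [22, 16, 23, 42, 45, 50]

Partitioned: [22, 16, 23, 42, 45, 50]


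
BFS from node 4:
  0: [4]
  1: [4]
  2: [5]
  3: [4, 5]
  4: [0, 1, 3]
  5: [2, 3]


Visit 4, enqueue [0, 1, 3]
Visit 0, enqueue []
Visit 1, enqueue []
Visit 3, enqueue [5]
Visit 5, enqueue [2]
Visit 2, enqueue []

BFS order: [4, 0, 1, 3, 5, 2]


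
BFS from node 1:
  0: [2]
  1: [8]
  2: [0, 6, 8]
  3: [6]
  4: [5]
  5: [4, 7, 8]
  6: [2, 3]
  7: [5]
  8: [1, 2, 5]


Visit 1, enqueue [8]
Visit 8, enqueue [2, 5]
Visit 2, enqueue [0, 6]
Visit 5, enqueue [4, 7]
Visit 0, enqueue []
Visit 6, enqueue [3]
Visit 4, enqueue []
Visit 7, enqueue []
Visit 3, enqueue []

BFS order: [1, 8, 2, 5, 0, 6, 4, 7, 3]


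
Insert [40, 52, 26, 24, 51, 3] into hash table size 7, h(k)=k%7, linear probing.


Insert 40: h=5 -> slot 5
Insert 52: h=3 -> slot 3
Insert 26: h=5, 1 probes -> slot 6
Insert 24: h=3, 1 probes -> slot 4
Insert 51: h=2 -> slot 2
Insert 3: h=3, 4 probes -> slot 0

Table: [3, None, 51, 52, 24, 40, 26]


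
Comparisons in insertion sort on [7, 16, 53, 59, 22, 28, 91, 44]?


Algorithm: insertion sort
Input: [7, 16, 53, 59, 22, 28, 91, 44]
Sorted: [7, 16, 22, 28, 44, 53, 59, 91]

14


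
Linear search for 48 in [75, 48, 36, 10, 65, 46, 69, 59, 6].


i=0: 75!=48
i=1: 48==48 found!

Found at 1, 2 comps


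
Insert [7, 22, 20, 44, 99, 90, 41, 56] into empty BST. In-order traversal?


Insert 7: root
Insert 22: R from 7
Insert 20: R from 7 -> L from 22
Insert 44: R from 7 -> R from 22
Insert 99: R from 7 -> R from 22 -> R from 44
Insert 90: R from 7 -> R from 22 -> R from 44 -> L from 99
Insert 41: R from 7 -> R from 22 -> L from 44
Insert 56: R from 7 -> R from 22 -> R from 44 -> L from 99 -> L from 90

In-order: [7, 20, 22, 41, 44, 56, 90, 99]


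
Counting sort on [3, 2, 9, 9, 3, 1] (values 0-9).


Input: [3, 2, 9, 9, 3, 1]
Counts: [0, 1, 1, 2, 0, 0, 0, 0, 0, 2]

Sorted: [1, 2, 3, 3, 9, 9]


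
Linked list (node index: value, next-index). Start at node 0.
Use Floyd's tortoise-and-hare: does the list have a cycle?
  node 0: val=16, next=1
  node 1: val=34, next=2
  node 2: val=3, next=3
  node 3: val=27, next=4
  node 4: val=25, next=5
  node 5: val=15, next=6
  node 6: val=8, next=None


Floyd's tortoise (slow, +1) and hare (fast, +2):
  init: slow=0, fast=0
  step 1: slow=1, fast=2
  step 2: slow=2, fast=4
  step 3: slow=3, fast=6
  step 4: fast -> None, no cycle

Cycle: no


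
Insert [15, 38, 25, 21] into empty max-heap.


Insert 15: [15]
Insert 38: [38, 15]
Insert 25: [38, 15, 25]
Insert 21: [38, 21, 25, 15]

Final heap: [38, 21, 25, 15]


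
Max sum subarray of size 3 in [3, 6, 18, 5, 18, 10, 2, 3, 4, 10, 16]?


[0:3]: 27
[1:4]: 29
[2:5]: 41
[3:6]: 33
[4:7]: 30
[5:8]: 15
[6:9]: 9
[7:10]: 17
[8:11]: 30

Max: 41 at [2:5]


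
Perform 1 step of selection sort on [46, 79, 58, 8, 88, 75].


Initial: [46, 79, 58, 8, 88, 75]
Step 1: min=8 at 3
  Swap: [8, 79, 58, 46, 88, 75]

After 1 step: [8, 79, 58, 46, 88, 75]


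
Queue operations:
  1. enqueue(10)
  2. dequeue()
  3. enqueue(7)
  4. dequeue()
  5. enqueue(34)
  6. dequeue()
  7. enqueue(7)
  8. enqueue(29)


enqueue(10) -> [10]
dequeue()->10, []
enqueue(7) -> [7]
dequeue()->7, []
enqueue(34) -> [34]
dequeue()->34, []
enqueue(7) -> [7]
enqueue(29) -> [7, 29]

Final queue: [7, 29]


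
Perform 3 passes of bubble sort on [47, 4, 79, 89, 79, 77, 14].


Initial: [47, 4, 79, 89, 79, 77, 14]
Pass 1: [4, 47, 79, 79, 77, 14, 89] (4 swaps)
Pass 2: [4, 47, 79, 77, 14, 79, 89] (2 swaps)
Pass 3: [4, 47, 77, 14, 79, 79, 89] (2 swaps)

After 3 passes: [4, 47, 77, 14, 79, 79, 89]


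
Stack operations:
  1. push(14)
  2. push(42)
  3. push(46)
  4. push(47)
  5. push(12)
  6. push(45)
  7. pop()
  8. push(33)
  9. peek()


push(14) -> [14]
push(42) -> [14, 42]
push(46) -> [14, 42, 46]
push(47) -> [14, 42, 46, 47]
push(12) -> [14, 42, 46, 47, 12]
push(45) -> [14, 42, 46, 47, 12, 45]
pop()->45, [14, 42, 46, 47, 12]
push(33) -> [14, 42, 46, 47, 12, 33]
peek()->33

Final stack: [14, 42, 46, 47, 12, 33]


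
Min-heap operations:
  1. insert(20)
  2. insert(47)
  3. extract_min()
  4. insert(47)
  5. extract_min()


insert(20) -> [20]
insert(47) -> [20, 47]
extract_min()->20, [47]
insert(47) -> [47, 47]
extract_min()->47, [47]

Final heap: [47]


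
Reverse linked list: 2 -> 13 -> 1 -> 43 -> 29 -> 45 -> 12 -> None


Step 1: curr=2, set curr.next=prev(None) | reversed so far: 2
Step 2: curr=13, set curr.next=prev(2) | reversed so far: 13 -> 2
Step 3: curr=1, set curr.next=prev(13) | reversed so far: 1 -> 13 -> 2
Step 4: curr=43, set curr.next=prev(1) | reversed so far: 43 -> 1 -> 13 -> 2
Step 5: curr=29, set curr.next=prev(43) | reversed so far: 29 -> 43 -> 1 -> 13 -> 2
Step 6: curr=45, set curr.next=prev(29) | reversed so far: 45 -> 29 -> 43 -> 1 -> 13 -> 2
Step 7: curr=12, set curr.next=prev(45) | reversed so far: 12 -> 45 -> 29 -> 43 -> 1 -> 13 -> 2

12 -> 45 -> 29 -> 43 -> 1 -> 13 -> 2 -> None


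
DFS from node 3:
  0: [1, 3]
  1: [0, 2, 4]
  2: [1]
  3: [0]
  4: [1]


Visit 3, push [0]
Visit 0, push [1]
Visit 1, push [4, 2]
Visit 2, push []
Visit 4, push []

DFS order: [3, 0, 1, 2, 4]


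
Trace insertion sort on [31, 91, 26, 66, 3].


Initial: [31, 91, 26, 66, 3]
Insert 91: [31, 91, 26, 66, 3]
Insert 26: [26, 31, 91, 66, 3]
Insert 66: [26, 31, 66, 91, 3]
Insert 3: [3, 26, 31, 66, 91]

Sorted: [3, 26, 31, 66, 91]


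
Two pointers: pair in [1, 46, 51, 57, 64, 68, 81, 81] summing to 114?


lo=0(1)+hi=7(81)=82
lo=1(46)+hi=7(81)=127
lo=1(46)+hi=6(81)=127
lo=1(46)+hi=5(68)=114

Yes: 46+68=114


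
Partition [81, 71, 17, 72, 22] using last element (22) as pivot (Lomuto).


Pivot: 22
  17 <= 22: swap -> [17, 71, 81, 72, 22]
Place pivot at 1: [17, 22, 81, 72, 71]

Partitioned: [17, 22, 81, 72, 71]


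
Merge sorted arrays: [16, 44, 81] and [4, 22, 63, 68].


Take 4 from B
Take 16 from A
Take 22 from B
Take 44 from A
Take 63 from B
Take 68 from B

Merged: [4, 16, 22, 44, 63, 68, 81]


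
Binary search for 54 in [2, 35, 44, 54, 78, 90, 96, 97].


Step 1: lo=0, hi=7, mid=3, val=54

Found at index 3


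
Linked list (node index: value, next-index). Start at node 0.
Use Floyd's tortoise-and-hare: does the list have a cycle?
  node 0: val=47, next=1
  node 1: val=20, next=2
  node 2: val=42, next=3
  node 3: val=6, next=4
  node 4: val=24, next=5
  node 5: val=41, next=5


Floyd's tortoise (slow, +1) and hare (fast, +2):
  init: slow=0, fast=0
  step 1: slow=1, fast=2
  step 2: slow=2, fast=4
  step 3: slow=3, fast=5
  step 4: slow=4, fast=5
  step 5: slow=5, fast=5
  slow == fast at node 5: cycle detected

Cycle: yes


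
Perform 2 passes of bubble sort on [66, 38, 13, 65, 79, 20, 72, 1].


Initial: [66, 38, 13, 65, 79, 20, 72, 1]
Pass 1: [38, 13, 65, 66, 20, 72, 1, 79] (6 swaps)
Pass 2: [13, 38, 65, 20, 66, 1, 72, 79] (3 swaps)

After 2 passes: [13, 38, 65, 20, 66, 1, 72, 79]


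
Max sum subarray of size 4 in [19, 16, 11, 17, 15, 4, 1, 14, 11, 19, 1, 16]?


[0:4]: 63
[1:5]: 59
[2:6]: 47
[3:7]: 37
[4:8]: 34
[5:9]: 30
[6:10]: 45
[7:11]: 45
[8:12]: 47

Max: 63 at [0:4]


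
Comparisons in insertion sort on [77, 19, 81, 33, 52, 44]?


Algorithm: insertion sort
Input: [77, 19, 81, 33, 52, 44]
Sorted: [19, 33, 44, 52, 77, 81]

12


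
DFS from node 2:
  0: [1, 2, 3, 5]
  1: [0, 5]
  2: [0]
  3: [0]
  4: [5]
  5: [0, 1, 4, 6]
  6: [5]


Visit 2, push [0]
Visit 0, push [5, 3, 1]
Visit 1, push [5]
Visit 5, push [6, 4]
Visit 4, push []
Visit 6, push []
Visit 3, push []

DFS order: [2, 0, 1, 5, 4, 6, 3]


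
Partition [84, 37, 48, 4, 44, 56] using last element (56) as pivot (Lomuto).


Pivot: 56
  37 <= 56: swap -> [37, 84, 48, 4, 44, 56]
  48 <= 56: swap -> [37, 48, 84, 4, 44, 56]
  4 <= 56: swap -> [37, 48, 4, 84, 44, 56]
  44 <= 56: swap -> [37, 48, 4, 44, 84, 56]
Place pivot at 4: [37, 48, 4, 44, 56, 84]

Partitioned: [37, 48, 4, 44, 56, 84]


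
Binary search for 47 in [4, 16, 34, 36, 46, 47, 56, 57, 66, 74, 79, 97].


Step 1: lo=0, hi=11, mid=5, val=47

Found at index 5


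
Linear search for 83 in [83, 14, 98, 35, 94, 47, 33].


i=0: 83==83 found!

Found at 0, 1 comps


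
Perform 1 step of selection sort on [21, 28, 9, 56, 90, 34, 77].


Initial: [21, 28, 9, 56, 90, 34, 77]
Step 1: min=9 at 2
  Swap: [9, 28, 21, 56, 90, 34, 77]

After 1 step: [9, 28, 21, 56, 90, 34, 77]


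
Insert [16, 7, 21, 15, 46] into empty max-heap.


Insert 16: [16]
Insert 7: [16, 7]
Insert 21: [21, 7, 16]
Insert 15: [21, 15, 16, 7]
Insert 46: [46, 21, 16, 7, 15]

Final heap: [46, 21, 16, 7, 15]


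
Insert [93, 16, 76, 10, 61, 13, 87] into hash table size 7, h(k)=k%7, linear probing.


Insert 93: h=2 -> slot 2
Insert 16: h=2, 1 probes -> slot 3
Insert 76: h=6 -> slot 6
Insert 10: h=3, 1 probes -> slot 4
Insert 61: h=5 -> slot 5
Insert 13: h=6, 1 probes -> slot 0
Insert 87: h=3, 5 probes -> slot 1

Table: [13, 87, 93, 16, 10, 61, 76]


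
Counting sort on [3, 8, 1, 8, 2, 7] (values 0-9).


Input: [3, 8, 1, 8, 2, 7]
Counts: [0, 1, 1, 1, 0, 0, 0, 1, 2, 0]

Sorted: [1, 2, 3, 7, 8, 8]


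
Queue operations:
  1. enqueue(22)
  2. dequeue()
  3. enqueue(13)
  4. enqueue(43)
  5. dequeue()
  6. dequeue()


enqueue(22) -> [22]
dequeue()->22, []
enqueue(13) -> [13]
enqueue(43) -> [13, 43]
dequeue()->13, [43]
dequeue()->43, []

Final queue: []


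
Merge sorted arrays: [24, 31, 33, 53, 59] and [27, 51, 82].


Take 24 from A
Take 27 from B
Take 31 from A
Take 33 from A
Take 51 from B
Take 53 from A
Take 59 from A

Merged: [24, 27, 31, 33, 51, 53, 59, 82]


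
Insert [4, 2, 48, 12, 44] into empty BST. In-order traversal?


Insert 4: root
Insert 2: L from 4
Insert 48: R from 4
Insert 12: R from 4 -> L from 48
Insert 44: R from 4 -> L from 48 -> R from 12

In-order: [2, 4, 12, 44, 48]


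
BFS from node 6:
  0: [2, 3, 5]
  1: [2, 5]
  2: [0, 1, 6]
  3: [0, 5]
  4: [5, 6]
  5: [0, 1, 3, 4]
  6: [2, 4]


Visit 6, enqueue [2, 4]
Visit 2, enqueue [0, 1]
Visit 4, enqueue [5]
Visit 0, enqueue [3]
Visit 1, enqueue []
Visit 5, enqueue []
Visit 3, enqueue []

BFS order: [6, 2, 4, 0, 1, 5, 3]


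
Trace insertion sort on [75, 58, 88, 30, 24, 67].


Initial: [75, 58, 88, 30, 24, 67]
Insert 58: [58, 75, 88, 30, 24, 67]
Insert 88: [58, 75, 88, 30, 24, 67]
Insert 30: [30, 58, 75, 88, 24, 67]
Insert 24: [24, 30, 58, 75, 88, 67]
Insert 67: [24, 30, 58, 67, 75, 88]

Sorted: [24, 30, 58, 67, 75, 88]


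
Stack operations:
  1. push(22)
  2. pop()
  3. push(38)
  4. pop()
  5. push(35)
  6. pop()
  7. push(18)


push(22) -> [22]
pop()->22, []
push(38) -> [38]
pop()->38, []
push(35) -> [35]
pop()->35, []
push(18) -> [18]

Final stack: [18]


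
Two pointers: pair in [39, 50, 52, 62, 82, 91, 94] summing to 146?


lo=0(39)+hi=6(94)=133
lo=1(50)+hi=6(94)=144
lo=2(52)+hi=6(94)=146

Yes: 52+94=146


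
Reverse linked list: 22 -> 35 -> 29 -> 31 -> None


Step 1: curr=22, set curr.next=prev(None) | reversed so far: 22
Step 2: curr=35, set curr.next=prev(22) | reversed so far: 35 -> 22
Step 3: curr=29, set curr.next=prev(35) | reversed so far: 29 -> 35 -> 22
Step 4: curr=31, set curr.next=prev(29) | reversed so far: 31 -> 29 -> 35 -> 22

31 -> 29 -> 35 -> 22 -> None


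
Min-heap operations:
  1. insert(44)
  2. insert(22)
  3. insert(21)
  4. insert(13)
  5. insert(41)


insert(44) -> [44]
insert(22) -> [22, 44]
insert(21) -> [21, 44, 22]
insert(13) -> [13, 21, 22, 44]
insert(41) -> [13, 21, 22, 44, 41]

Final heap: [13, 21, 22, 44, 41]


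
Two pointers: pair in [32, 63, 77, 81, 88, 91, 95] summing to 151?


lo=0(32)+hi=6(95)=127
lo=1(63)+hi=6(95)=158
lo=1(63)+hi=5(91)=154
lo=1(63)+hi=4(88)=151

Yes: 63+88=151


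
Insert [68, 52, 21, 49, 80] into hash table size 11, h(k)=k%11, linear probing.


Insert 68: h=2 -> slot 2
Insert 52: h=8 -> slot 8
Insert 21: h=10 -> slot 10
Insert 49: h=5 -> slot 5
Insert 80: h=3 -> slot 3

Table: [None, None, 68, 80, None, 49, None, None, 52, None, 21]


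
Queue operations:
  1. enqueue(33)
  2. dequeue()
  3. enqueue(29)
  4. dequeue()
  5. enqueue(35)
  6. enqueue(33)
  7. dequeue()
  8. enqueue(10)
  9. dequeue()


enqueue(33) -> [33]
dequeue()->33, []
enqueue(29) -> [29]
dequeue()->29, []
enqueue(35) -> [35]
enqueue(33) -> [35, 33]
dequeue()->35, [33]
enqueue(10) -> [33, 10]
dequeue()->33, [10]

Final queue: [10]


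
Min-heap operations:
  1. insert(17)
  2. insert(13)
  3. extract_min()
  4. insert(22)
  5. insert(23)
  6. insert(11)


insert(17) -> [17]
insert(13) -> [13, 17]
extract_min()->13, [17]
insert(22) -> [17, 22]
insert(23) -> [17, 22, 23]
insert(11) -> [11, 17, 23, 22]

Final heap: [11, 17, 23, 22]


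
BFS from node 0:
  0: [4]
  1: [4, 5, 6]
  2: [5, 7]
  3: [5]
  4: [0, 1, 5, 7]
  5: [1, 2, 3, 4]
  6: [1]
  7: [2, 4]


Visit 0, enqueue [4]
Visit 4, enqueue [1, 5, 7]
Visit 1, enqueue [6]
Visit 5, enqueue [2, 3]
Visit 7, enqueue []
Visit 6, enqueue []
Visit 2, enqueue []
Visit 3, enqueue []

BFS order: [0, 4, 1, 5, 7, 6, 2, 3]


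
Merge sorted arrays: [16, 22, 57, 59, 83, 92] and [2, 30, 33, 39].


Take 2 from B
Take 16 from A
Take 22 from A
Take 30 from B
Take 33 from B
Take 39 from B

Merged: [2, 16, 22, 30, 33, 39, 57, 59, 83, 92]


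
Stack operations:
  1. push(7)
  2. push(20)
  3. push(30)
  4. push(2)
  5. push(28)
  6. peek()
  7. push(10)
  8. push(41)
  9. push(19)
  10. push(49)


push(7) -> [7]
push(20) -> [7, 20]
push(30) -> [7, 20, 30]
push(2) -> [7, 20, 30, 2]
push(28) -> [7, 20, 30, 2, 28]
peek()->28
push(10) -> [7, 20, 30, 2, 28, 10]
push(41) -> [7, 20, 30, 2, 28, 10, 41]
push(19) -> [7, 20, 30, 2, 28, 10, 41, 19]
push(49) -> [7, 20, 30, 2, 28, 10, 41, 19, 49]

Final stack: [7, 20, 30, 2, 28, 10, 41, 19, 49]


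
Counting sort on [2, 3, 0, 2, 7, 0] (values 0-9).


Input: [2, 3, 0, 2, 7, 0]
Counts: [2, 0, 2, 1, 0, 0, 0, 1, 0, 0]

Sorted: [0, 0, 2, 2, 3, 7]


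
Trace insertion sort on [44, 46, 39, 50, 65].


Initial: [44, 46, 39, 50, 65]
Insert 46: [44, 46, 39, 50, 65]
Insert 39: [39, 44, 46, 50, 65]
Insert 50: [39, 44, 46, 50, 65]
Insert 65: [39, 44, 46, 50, 65]

Sorted: [39, 44, 46, 50, 65]


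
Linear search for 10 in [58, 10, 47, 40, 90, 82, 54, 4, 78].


i=0: 58!=10
i=1: 10==10 found!

Found at 1, 2 comps


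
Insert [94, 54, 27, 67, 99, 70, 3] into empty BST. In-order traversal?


Insert 94: root
Insert 54: L from 94
Insert 27: L from 94 -> L from 54
Insert 67: L from 94 -> R from 54
Insert 99: R from 94
Insert 70: L from 94 -> R from 54 -> R from 67
Insert 3: L from 94 -> L from 54 -> L from 27

In-order: [3, 27, 54, 67, 70, 94, 99]


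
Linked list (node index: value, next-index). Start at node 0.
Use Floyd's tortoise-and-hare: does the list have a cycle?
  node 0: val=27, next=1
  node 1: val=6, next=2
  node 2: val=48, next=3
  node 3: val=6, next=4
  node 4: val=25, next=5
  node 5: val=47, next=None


Floyd's tortoise (slow, +1) and hare (fast, +2):
  init: slow=0, fast=0
  step 1: slow=1, fast=2
  step 2: slow=2, fast=4
  step 3: fast 4->5->None, no cycle

Cycle: no


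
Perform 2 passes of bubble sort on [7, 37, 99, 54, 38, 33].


Initial: [7, 37, 99, 54, 38, 33]
Pass 1: [7, 37, 54, 38, 33, 99] (3 swaps)
Pass 2: [7, 37, 38, 33, 54, 99] (2 swaps)

After 2 passes: [7, 37, 38, 33, 54, 99]


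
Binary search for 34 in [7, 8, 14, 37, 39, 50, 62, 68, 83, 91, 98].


Step 1: lo=0, hi=10, mid=5, val=50
Step 2: lo=0, hi=4, mid=2, val=14
Step 3: lo=3, hi=4, mid=3, val=37

Not found


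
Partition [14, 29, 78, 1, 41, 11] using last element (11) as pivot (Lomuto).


Pivot: 11
  1 <= 11: swap -> [1, 29, 78, 14, 41, 11]
Place pivot at 1: [1, 11, 78, 14, 41, 29]

Partitioned: [1, 11, 78, 14, 41, 29]


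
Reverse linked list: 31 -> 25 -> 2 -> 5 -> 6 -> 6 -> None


Step 1: curr=31, set curr.next=prev(None) | reversed so far: 31
Step 2: curr=25, set curr.next=prev(31) | reversed so far: 25 -> 31
Step 3: curr=2, set curr.next=prev(25) | reversed so far: 2 -> 25 -> 31
Step 4: curr=5, set curr.next=prev(2) | reversed so far: 5 -> 2 -> 25 -> 31
Step 5: curr=6, set curr.next=prev(5) | reversed so far: 6 -> 5 -> 2 -> 25 -> 31
Step 6: curr=6, set curr.next=prev(6) | reversed so far: 6 -> 6 -> 5 -> 2 -> 25 -> 31

6 -> 6 -> 5 -> 2 -> 25 -> 31 -> None


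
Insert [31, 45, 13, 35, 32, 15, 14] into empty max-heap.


Insert 31: [31]
Insert 45: [45, 31]
Insert 13: [45, 31, 13]
Insert 35: [45, 35, 13, 31]
Insert 32: [45, 35, 13, 31, 32]
Insert 15: [45, 35, 15, 31, 32, 13]
Insert 14: [45, 35, 15, 31, 32, 13, 14]

Final heap: [45, 35, 15, 31, 32, 13, 14]


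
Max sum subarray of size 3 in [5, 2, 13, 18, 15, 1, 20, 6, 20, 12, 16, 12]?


[0:3]: 20
[1:4]: 33
[2:5]: 46
[3:6]: 34
[4:7]: 36
[5:8]: 27
[6:9]: 46
[7:10]: 38
[8:11]: 48
[9:12]: 40

Max: 48 at [8:11]


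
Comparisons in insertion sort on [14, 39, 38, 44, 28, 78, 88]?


Algorithm: insertion sort
Input: [14, 39, 38, 44, 28, 78, 88]
Sorted: [14, 28, 38, 39, 44, 78, 88]

10


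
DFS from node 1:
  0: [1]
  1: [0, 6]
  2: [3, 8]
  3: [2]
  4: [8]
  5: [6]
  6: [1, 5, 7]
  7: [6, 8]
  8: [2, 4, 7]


Visit 1, push [6, 0]
Visit 0, push []
Visit 6, push [7, 5]
Visit 5, push []
Visit 7, push [8]
Visit 8, push [4, 2]
Visit 2, push [3]
Visit 3, push []
Visit 4, push []

DFS order: [1, 0, 6, 5, 7, 8, 2, 3, 4]


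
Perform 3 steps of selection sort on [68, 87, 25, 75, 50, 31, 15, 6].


Initial: [68, 87, 25, 75, 50, 31, 15, 6]
Step 1: min=6 at 7
  Swap: [6, 87, 25, 75, 50, 31, 15, 68]
Step 2: min=15 at 6
  Swap: [6, 15, 25, 75, 50, 31, 87, 68]
Step 3: min=25 at 2
  Swap: [6, 15, 25, 75, 50, 31, 87, 68]

After 3 steps: [6, 15, 25, 75, 50, 31, 87, 68]


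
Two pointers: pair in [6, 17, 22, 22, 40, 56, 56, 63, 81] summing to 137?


lo=0(6)+hi=8(81)=87
lo=1(17)+hi=8(81)=98
lo=2(22)+hi=8(81)=103
lo=3(22)+hi=8(81)=103
lo=4(40)+hi=8(81)=121
lo=5(56)+hi=8(81)=137

Yes: 56+81=137


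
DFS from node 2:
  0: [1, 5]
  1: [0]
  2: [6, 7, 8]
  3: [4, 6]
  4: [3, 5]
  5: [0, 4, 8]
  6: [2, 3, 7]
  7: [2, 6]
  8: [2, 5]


Visit 2, push [8, 7, 6]
Visit 6, push [7, 3]
Visit 3, push [4]
Visit 4, push [5]
Visit 5, push [8, 0]
Visit 0, push [1]
Visit 1, push []
Visit 8, push []
Visit 7, push []

DFS order: [2, 6, 3, 4, 5, 0, 1, 8, 7]


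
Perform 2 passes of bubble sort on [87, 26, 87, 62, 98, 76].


Initial: [87, 26, 87, 62, 98, 76]
Pass 1: [26, 87, 62, 87, 76, 98] (3 swaps)
Pass 2: [26, 62, 87, 76, 87, 98] (2 swaps)

After 2 passes: [26, 62, 87, 76, 87, 98]


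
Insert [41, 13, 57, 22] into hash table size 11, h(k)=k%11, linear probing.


Insert 41: h=8 -> slot 8
Insert 13: h=2 -> slot 2
Insert 57: h=2, 1 probes -> slot 3
Insert 22: h=0 -> slot 0

Table: [22, None, 13, 57, None, None, None, None, 41, None, None]


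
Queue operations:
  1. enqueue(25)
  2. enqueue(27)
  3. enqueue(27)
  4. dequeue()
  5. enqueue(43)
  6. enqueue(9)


enqueue(25) -> [25]
enqueue(27) -> [25, 27]
enqueue(27) -> [25, 27, 27]
dequeue()->25, [27, 27]
enqueue(43) -> [27, 27, 43]
enqueue(9) -> [27, 27, 43, 9]

Final queue: [27, 27, 43, 9]


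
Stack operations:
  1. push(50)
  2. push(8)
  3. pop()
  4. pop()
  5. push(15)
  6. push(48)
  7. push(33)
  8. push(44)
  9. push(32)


push(50) -> [50]
push(8) -> [50, 8]
pop()->8, [50]
pop()->50, []
push(15) -> [15]
push(48) -> [15, 48]
push(33) -> [15, 48, 33]
push(44) -> [15, 48, 33, 44]
push(32) -> [15, 48, 33, 44, 32]

Final stack: [15, 48, 33, 44, 32]


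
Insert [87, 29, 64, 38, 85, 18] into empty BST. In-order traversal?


Insert 87: root
Insert 29: L from 87
Insert 64: L from 87 -> R from 29
Insert 38: L from 87 -> R from 29 -> L from 64
Insert 85: L from 87 -> R from 29 -> R from 64
Insert 18: L from 87 -> L from 29

In-order: [18, 29, 38, 64, 85, 87]


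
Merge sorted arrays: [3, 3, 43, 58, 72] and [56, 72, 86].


Take 3 from A
Take 3 from A
Take 43 from A
Take 56 from B
Take 58 from A
Take 72 from A

Merged: [3, 3, 43, 56, 58, 72, 72, 86]


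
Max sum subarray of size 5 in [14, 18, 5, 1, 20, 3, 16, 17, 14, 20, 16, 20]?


[0:5]: 58
[1:6]: 47
[2:7]: 45
[3:8]: 57
[4:9]: 70
[5:10]: 70
[6:11]: 83
[7:12]: 87

Max: 87 at [7:12]


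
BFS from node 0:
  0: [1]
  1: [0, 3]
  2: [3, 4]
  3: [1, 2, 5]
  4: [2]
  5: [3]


Visit 0, enqueue [1]
Visit 1, enqueue [3]
Visit 3, enqueue [2, 5]
Visit 2, enqueue [4]
Visit 5, enqueue []
Visit 4, enqueue []

BFS order: [0, 1, 3, 2, 5, 4]


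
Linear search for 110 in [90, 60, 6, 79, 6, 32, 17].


i=0: 90!=110
i=1: 60!=110
i=2: 6!=110
i=3: 79!=110
i=4: 6!=110
i=5: 32!=110
i=6: 17!=110

Not found, 7 comps


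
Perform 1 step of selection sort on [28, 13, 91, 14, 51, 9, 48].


Initial: [28, 13, 91, 14, 51, 9, 48]
Step 1: min=9 at 5
  Swap: [9, 13, 91, 14, 51, 28, 48]

After 1 step: [9, 13, 91, 14, 51, 28, 48]


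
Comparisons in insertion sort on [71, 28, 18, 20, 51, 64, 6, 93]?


Algorithm: insertion sort
Input: [71, 28, 18, 20, 51, 64, 6, 93]
Sorted: [6, 18, 20, 28, 51, 64, 71, 93]

17


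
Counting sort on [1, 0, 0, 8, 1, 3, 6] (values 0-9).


Input: [1, 0, 0, 8, 1, 3, 6]
Counts: [2, 2, 0, 1, 0, 0, 1, 0, 1, 0]

Sorted: [0, 0, 1, 1, 3, 6, 8]


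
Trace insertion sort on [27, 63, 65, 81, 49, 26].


Initial: [27, 63, 65, 81, 49, 26]
Insert 63: [27, 63, 65, 81, 49, 26]
Insert 65: [27, 63, 65, 81, 49, 26]
Insert 81: [27, 63, 65, 81, 49, 26]
Insert 49: [27, 49, 63, 65, 81, 26]
Insert 26: [26, 27, 49, 63, 65, 81]

Sorted: [26, 27, 49, 63, 65, 81]


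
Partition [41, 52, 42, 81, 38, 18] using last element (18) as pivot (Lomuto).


Pivot: 18
Place pivot at 0: [18, 52, 42, 81, 38, 41]

Partitioned: [18, 52, 42, 81, 38, 41]


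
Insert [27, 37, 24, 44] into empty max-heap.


Insert 27: [27]
Insert 37: [37, 27]
Insert 24: [37, 27, 24]
Insert 44: [44, 37, 24, 27]

Final heap: [44, 37, 24, 27]


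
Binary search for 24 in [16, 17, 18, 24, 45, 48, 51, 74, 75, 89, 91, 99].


Step 1: lo=0, hi=11, mid=5, val=48
Step 2: lo=0, hi=4, mid=2, val=18
Step 3: lo=3, hi=4, mid=3, val=24

Found at index 3


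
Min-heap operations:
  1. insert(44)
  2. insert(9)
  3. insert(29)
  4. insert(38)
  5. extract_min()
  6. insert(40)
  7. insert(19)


insert(44) -> [44]
insert(9) -> [9, 44]
insert(29) -> [9, 44, 29]
insert(38) -> [9, 38, 29, 44]
extract_min()->9, [29, 38, 44]
insert(40) -> [29, 38, 44, 40]
insert(19) -> [19, 29, 44, 40, 38]

Final heap: [19, 29, 44, 40, 38]


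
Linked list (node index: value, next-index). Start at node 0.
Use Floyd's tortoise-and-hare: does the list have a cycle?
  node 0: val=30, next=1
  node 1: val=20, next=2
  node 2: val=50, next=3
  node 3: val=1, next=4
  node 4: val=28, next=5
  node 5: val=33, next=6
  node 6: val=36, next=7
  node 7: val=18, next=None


Floyd's tortoise (slow, +1) and hare (fast, +2):
  init: slow=0, fast=0
  step 1: slow=1, fast=2
  step 2: slow=2, fast=4
  step 3: slow=3, fast=6
  step 4: fast 6->7->None, no cycle

Cycle: no


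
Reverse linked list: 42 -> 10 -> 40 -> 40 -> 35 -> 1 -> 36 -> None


Step 1: curr=42, set curr.next=prev(None) | reversed so far: 42
Step 2: curr=10, set curr.next=prev(42) | reversed so far: 10 -> 42
Step 3: curr=40, set curr.next=prev(10) | reversed so far: 40 -> 10 -> 42
Step 4: curr=40, set curr.next=prev(40) | reversed so far: 40 -> 40 -> 10 -> 42
Step 5: curr=35, set curr.next=prev(40) | reversed so far: 35 -> 40 -> 40 -> 10 -> 42
Step 6: curr=1, set curr.next=prev(35) | reversed so far: 1 -> 35 -> 40 -> 40 -> 10 -> 42
Step 7: curr=36, set curr.next=prev(1) | reversed so far: 36 -> 1 -> 35 -> 40 -> 40 -> 10 -> 42

36 -> 1 -> 35 -> 40 -> 40 -> 10 -> 42 -> None


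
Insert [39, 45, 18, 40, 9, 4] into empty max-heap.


Insert 39: [39]
Insert 45: [45, 39]
Insert 18: [45, 39, 18]
Insert 40: [45, 40, 18, 39]
Insert 9: [45, 40, 18, 39, 9]
Insert 4: [45, 40, 18, 39, 9, 4]

Final heap: [45, 40, 18, 39, 9, 4]


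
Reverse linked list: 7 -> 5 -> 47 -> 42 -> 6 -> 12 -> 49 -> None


Step 1: curr=7, set curr.next=prev(None) | reversed so far: 7
Step 2: curr=5, set curr.next=prev(7) | reversed so far: 5 -> 7
Step 3: curr=47, set curr.next=prev(5) | reversed so far: 47 -> 5 -> 7
Step 4: curr=42, set curr.next=prev(47) | reversed so far: 42 -> 47 -> 5 -> 7
Step 5: curr=6, set curr.next=prev(42) | reversed so far: 6 -> 42 -> 47 -> 5 -> 7
Step 6: curr=12, set curr.next=prev(6) | reversed so far: 12 -> 6 -> 42 -> 47 -> 5 -> 7
Step 7: curr=49, set curr.next=prev(12) | reversed so far: 49 -> 12 -> 6 -> 42 -> 47 -> 5 -> 7

49 -> 12 -> 6 -> 42 -> 47 -> 5 -> 7 -> None


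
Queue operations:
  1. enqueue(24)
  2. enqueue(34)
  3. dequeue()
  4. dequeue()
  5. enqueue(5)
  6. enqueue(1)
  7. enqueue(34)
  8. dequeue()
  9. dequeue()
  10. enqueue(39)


enqueue(24) -> [24]
enqueue(34) -> [24, 34]
dequeue()->24, [34]
dequeue()->34, []
enqueue(5) -> [5]
enqueue(1) -> [5, 1]
enqueue(34) -> [5, 1, 34]
dequeue()->5, [1, 34]
dequeue()->1, [34]
enqueue(39) -> [34, 39]

Final queue: [34, 39]


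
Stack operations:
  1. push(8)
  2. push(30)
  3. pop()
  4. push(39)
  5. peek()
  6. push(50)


push(8) -> [8]
push(30) -> [8, 30]
pop()->30, [8]
push(39) -> [8, 39]
peek()->39
push(50) -> [8, 39, 50]

Final stack: [8, 39, 50]


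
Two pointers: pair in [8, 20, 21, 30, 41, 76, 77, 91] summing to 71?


lo=0(8)+hi=7(91)=99
lo=0(8)+hi=6(77)=85
lo=0(8)+hi=5(76)=84
lo=0(8)+hi=4(41)=49
lo=1(20)+hi=4(41)=61
lo=2(21)+hi=4(41)=62
lo=3(30)+hi=4(41)=71

Yes: 30+41=71


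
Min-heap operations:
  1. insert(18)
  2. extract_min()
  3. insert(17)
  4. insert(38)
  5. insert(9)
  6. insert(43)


insert(18) -> [18]
extract_min()->18, []
insert(17) -> [17]
insert(38) -> [17, 38]
insert(9) -> [9, 38, 17]
insert(43) -> [9, 38, 17, 43]

Final heap: [9, 38, 17, 43]


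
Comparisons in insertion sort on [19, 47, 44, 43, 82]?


Algorithm: insertion sort
Input: [19, 47, 44, 43, 82]
Sorted: [19, 43, 44, 47, 82]

7


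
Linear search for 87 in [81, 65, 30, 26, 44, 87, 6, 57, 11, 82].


i=0: 81!=87
i=1: 65!=87
i=2: 30!=87
i=3: 26!=87
i=4: 44!=87
i=5: 87==87 found!

Found at 5, 6 comps


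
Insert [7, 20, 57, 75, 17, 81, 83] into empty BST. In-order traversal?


Insert 7: root
Insert 20: R from 7
Insert 57: R from 7 -> R from 20
Insert 75: R from 7 -> R from 20 -> R from 57
Insert 17: R from 7 -> L from 20
Insert 81: R from 7 -> R from 20 -> R from 57 -> R from 75
Insert 83: R from 7 -> R from 20 -> R from 57 -> R from 75 -> R from 81

In-order: [7, 17, 20, 57, 75, 81, 83]


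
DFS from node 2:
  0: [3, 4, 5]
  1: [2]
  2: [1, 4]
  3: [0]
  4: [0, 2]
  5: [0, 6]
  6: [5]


Visit 2, push [4, 1]
Visit 1, push []
Visit 4, push [0]
Visit 0, push [5, 3]
Visit 3, push []
Visit 5, push [6]
Visit 6, push []

DFS order: [2, 1, 4, 0, 3, 5, 6]


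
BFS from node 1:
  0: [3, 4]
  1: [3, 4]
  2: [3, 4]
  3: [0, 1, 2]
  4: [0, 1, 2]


Visit 1, enqueue [3, 4]
Visit 3, enqueue [0, 2]
Visit 4, enqueue []
Visit 0, enqueue []
Visit 2, enqueue []

BFS order: [1, 3, 4, 0, 2]


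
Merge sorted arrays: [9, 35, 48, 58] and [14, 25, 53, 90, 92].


Take 9 from A
Take 14 from B
Take 25 from B
Take 35 from A
Take 48 from A
Take 53 from B
Take 58 from A

Merged: [9, 14, 25, 35, 48, 53, 58, 90, 92]


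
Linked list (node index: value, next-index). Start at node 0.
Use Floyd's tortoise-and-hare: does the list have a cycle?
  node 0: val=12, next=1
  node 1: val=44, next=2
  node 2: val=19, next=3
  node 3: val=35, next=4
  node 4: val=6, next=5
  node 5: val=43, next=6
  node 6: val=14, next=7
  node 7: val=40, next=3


Floyd's tortoise (slow, +1) and hare (fast, +2):
  init: slow=0, fast=0
  step 1: slow=1, fast=2
  step 2: slow=2, fast=4
  step 3: slow=3, fast=6
  step 4: slow=4, fast=3
  step 5: slow=5, fast=5
  slow == fast at node 5: cycle detected

Cycle: yes


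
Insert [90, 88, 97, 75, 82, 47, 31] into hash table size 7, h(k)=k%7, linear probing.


Insert 90: h=6 -> slot 6
Insert 88: h=4 -> slot 4
Insert 97: h=6, 1 probes -> slot 0
Insert 75: h=5 -> slot 5
Insert 82: h=5, 3 probes -> slot 1
Insert 47: h=5, 4 probes -> slot 2
Insert 31: h=3 -> slot 3

Table: [97, 82, 47, 31, 88, 75, 90]


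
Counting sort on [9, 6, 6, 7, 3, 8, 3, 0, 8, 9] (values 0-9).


Input: [9, 6, 6, 7, 3, 8, 3, 0, 8, 9]
Counts: [1, 0, 0, 2, 0, 0, 2, 1, 2, 2]

Sorted: [0, 3, 3, 6, 6, 7, 8, 8, 9, 9]


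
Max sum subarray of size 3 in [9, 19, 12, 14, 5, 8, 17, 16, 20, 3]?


[0:3]: 40
[1:4]: 45
[2:5]: 31
[3:6]: 27
[4:7]: 30
[5:8]: 41
[6:9]: 53
[7:10]: 39

Max: 53 at [6:9]


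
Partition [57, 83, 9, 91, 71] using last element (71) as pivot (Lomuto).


Pivot: 71
  57 <= 71: advance i (no swap)
  9 <= 71: swap -> [57, 9, 83, 91, 71]
Place pivot at 2: [57, 9, 71, 91, 83]

Partitioned: [57, 9, 71, 91, 83]
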